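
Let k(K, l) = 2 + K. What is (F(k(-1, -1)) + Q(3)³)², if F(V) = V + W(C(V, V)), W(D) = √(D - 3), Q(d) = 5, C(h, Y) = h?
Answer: (126 + I*√2)² ≈ 15874.0 + 356.38*I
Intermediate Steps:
W(D) = √(-3 + D)
F(V) = V + √(-3 + V)
(F(k(-1, -1)) + Q(3)³)² = (((2 - 1) + √(-3 + (2 - 1))) + 5³)² = ((1 + √(-3 + 1)) + 125)² = ((1 + √(-2)) + 125)² = ((1 + I*√2) + 125)² = (126 + I*√2)²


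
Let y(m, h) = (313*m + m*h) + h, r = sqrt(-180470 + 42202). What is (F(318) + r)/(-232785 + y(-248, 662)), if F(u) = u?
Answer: -318/473923 - 2*I*sqrt(34567)/473923 ≈ -0.00067099 - 0.00078461*I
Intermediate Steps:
r = 2*I*sqrt(34567) (r = sqrt(-138268) = 2*I*sqrt(34567) ≈ 371.84*I)
y(m, h) = h + 313*m + h*m (y(m, h) = (313*m + h*m) + h = h + 313*m + h*m)
(F(318) + r)/(-232785 + y(-248, 662)) = (318 + 2*I*sqrt(34567))/(-232785 + (662 + 313*(-248) + 662*(-248))) = (318 + 2*I*sqrt(34567))/(-232785 + (662 - 77624 - 164176)) = (318 + 2*I*sqrt(34567))/(-232785 - 241138) = (318 + 2*I*sqrt(34567))/(-473923) = (318 + 2*I*sqrt(34567))*(-1/473923) = -318/473923 - 2*I*sqrt(34567)/473923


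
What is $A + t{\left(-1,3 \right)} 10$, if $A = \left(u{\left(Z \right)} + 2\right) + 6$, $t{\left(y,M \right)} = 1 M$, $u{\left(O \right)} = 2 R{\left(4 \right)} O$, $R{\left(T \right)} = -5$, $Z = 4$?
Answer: $-2$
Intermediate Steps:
$u{\left(O \right)} = - 10 O$ ($u{\left(O \right)} = 2 \left(-5\right) O = - 10 O$)
$t{\left(y,M \right)} = M$
$A = -32$ ($A = \left(\left(-10\right) 4 + 2\right) + 6 = \left(-40 + 2\right) + 6 = -38 + 6 = -32$)
$A + t{\left(-1,3 \right)} 10 = -32 + 3 \cdot 10 = -32 + 30 = -2$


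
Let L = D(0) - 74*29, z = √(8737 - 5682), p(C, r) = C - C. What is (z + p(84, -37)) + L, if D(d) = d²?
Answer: -2146 + √3055 ≈ -2090.7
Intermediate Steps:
p(C, r) = 0
z = √3055 ≈ 55.272
L = -2146 (L = 0² - 74*29 = 0 - 2146 = -2146)
(z + p(84, -37)) + L = (√3055 + 0) - 2146 = √3055 - 2146 = -2146 + √3055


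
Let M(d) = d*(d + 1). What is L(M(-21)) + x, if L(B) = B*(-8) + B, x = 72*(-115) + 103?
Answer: -11117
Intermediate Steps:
M(d) = d*(1 + d)
x = -8177 (x = -8280 + 103 = -8177)
L(B) = -7*B (L(B) = -8*B + B = -7*B)
L(M(-21)) + x = -(-147)*(1 - 21) - 8177 = -(-147)*(-20) - 8177 = -7*420 - 8177 = -2940 - 8177 = -11117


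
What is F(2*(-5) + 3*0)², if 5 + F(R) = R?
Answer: 225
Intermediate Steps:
F(R) = -5 + R
F(2*(-5) + 3*0)² = (-5 + (2*(-5) + 3*0))² = (-5 + (-10 + 0))² = (-5 - 10)² = (-15)² = 225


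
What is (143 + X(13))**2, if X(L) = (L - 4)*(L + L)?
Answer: 142129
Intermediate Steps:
X(L) = 2*L*(-4 + L) (X(L) = (-4 + L)*(2*L) = 2*L*(-4 + L))
(143 + X(13))**2 = (143 + 2*13*(-4 + 13))**2 = (143 + 2*13*9)**2 = (143 + 234)**2 = 377**2 = 142129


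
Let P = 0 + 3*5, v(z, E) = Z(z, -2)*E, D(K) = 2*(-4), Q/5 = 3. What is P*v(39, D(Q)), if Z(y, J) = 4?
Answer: -480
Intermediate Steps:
Q = 15 (Q = 5*3 = 15)
D(K) = -8
v(z, E) = 4*E
P = 15 (P = 0 + 15 = 15)
P*v(39, D(Q)) = 15*(4*(-8)) = 15*(-32) = -480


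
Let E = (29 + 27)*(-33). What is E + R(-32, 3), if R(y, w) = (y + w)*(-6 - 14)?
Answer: -1268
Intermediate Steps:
R(y, w) = -20*w - 20*y (R(y, w) = (w + y)*(-20) = -20*w - 20*y)
E = -1848 (E = 56*(-33) = -1848)
E + R(-32, 3) = -1848 + (-20*3 - 20*(-32)) = -1848 + (-60 + 640) = -1848 + 580 = -1268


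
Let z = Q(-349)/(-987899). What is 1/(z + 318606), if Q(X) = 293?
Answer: 987899/314750548501 ≈ 3.1387e-6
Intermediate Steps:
z = -293/987899 (z = 293/(-987899) = 293*(-1/987899) = -293/987899 ≈ -0.00029659)
1/(z + 318606) = 1/(-293/987899 + 318606) = 1/(314750548501/987899) = 987899/314750548501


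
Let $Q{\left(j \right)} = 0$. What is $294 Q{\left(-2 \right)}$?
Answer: $0$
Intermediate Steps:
$294 Q{\left(-2 \right)} = 294 \cdot 0 = 0$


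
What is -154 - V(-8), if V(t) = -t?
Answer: -162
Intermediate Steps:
-154 - V(-8) = -154 - (-1)*(-8) = -154 - 1*8 = -154 - 8 = -162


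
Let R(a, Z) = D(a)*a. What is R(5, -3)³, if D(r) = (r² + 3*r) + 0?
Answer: 8000000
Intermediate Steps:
D(r) = r² + 3*r
R(a, Z) = a²*(3 + a) (R(a, Z) = (a*(3 + a))*a = a²*(3 + a))
R(5, -3)³ = (5²*(3 + 5))³ = (25*8)³ = 200³ = 8000000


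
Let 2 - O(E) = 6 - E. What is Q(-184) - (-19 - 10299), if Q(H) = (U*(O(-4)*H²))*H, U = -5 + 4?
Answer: -49825714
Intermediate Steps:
U = -1
O(E) = -4 + E (O(E) = 2 - (6 - E) = 2 + (-6 + E) = -4 + E)
Q(H) = 8*H³ (Q(H) = (-(-4 - 4)*H²)*H = (-(-8)*H²)*H = (8*H²)*H = 8*H³)
Q(-184) - (-19 - 10299) = 8*(-184)³ - (-19 - 10299) = 8*(-6229504) - 1*(-10318) = -49836032 + 10318 = -49825714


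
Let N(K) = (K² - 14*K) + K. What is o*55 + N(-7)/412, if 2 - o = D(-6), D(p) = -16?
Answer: 102005/103 ≈ 990.34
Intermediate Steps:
N(K) = K² - 13*K
o = 18 (o = 2 - 1*(-16) = 2 + 16 = 18)
o*55 + N(-7)/412 = 18*55 - 7*(-13 - 7)/412 = 990 - 7*(-20)*(1/412) = 990 + 140*(1/412) = 990 + 35/103 = 102005/103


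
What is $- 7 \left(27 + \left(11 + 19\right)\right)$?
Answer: $-399$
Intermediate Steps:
$- 7 \left(27 + \left(11 + 19\right)\right) = - 7 \left(27 + 30\right) = \left(-7\right) 57 = -399$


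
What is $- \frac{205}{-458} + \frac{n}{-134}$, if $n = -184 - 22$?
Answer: $\frac{60909}{30686} \approx 1.9849$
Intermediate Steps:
$n = -206$ ($n = -184 - 22 = -206$)
$- \frac{205}{-458} + \frac{n}{-134} = - \frac{205}{-458} - \frac{206}{-134} = \left(-205\right) \left(- \frac{1}{458}\right) - - \frac{103}{67} = \frac{205}{458} + \frac{103}{67} = \frac{60909}{30686}$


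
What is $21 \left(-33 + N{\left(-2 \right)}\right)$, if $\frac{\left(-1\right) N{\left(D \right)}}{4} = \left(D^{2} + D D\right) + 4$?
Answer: $-1701$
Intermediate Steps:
$N{\left(D \right)} = -16 - 8 D^{2}$ ($N{\left(D \right)} = - 4 \left(\left(D^{2} + D D\right) + 4\right) = - 4 \left(\left(D^{2} + D^{2}\right) + 4\right) = - 4 \left(2 D^{2} + 4\right) = - 4 \left(4 + 2 D^{2}\right) = -16 - 8 D^{2}$)
$21 \left(-33 + N{\left(-2 \right)}\right) = 21 \left(-33 - \left(16 + 8 \left(-2\right)^{2}\right)\right) = 21 \left(-33 - 48\right) = 21 \left(-81\right) = -1701$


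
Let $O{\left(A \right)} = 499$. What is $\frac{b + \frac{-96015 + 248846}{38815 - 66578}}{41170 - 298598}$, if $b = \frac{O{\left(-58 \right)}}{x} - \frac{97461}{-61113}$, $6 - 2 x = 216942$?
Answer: $\frac{18472814139799}{1214766494022104784} \approx 1.5207 \cdot 10^{-5}$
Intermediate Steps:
$x = -108468$ ($x = 3 - 108471 = -108468$)
$b = \frac{270279599}{169969356}$ ($b = \frac{499}{-108468} - \frac{97461}{-61113} = 499 \left(- \frac{1}{108468}\right) - - \frac{2499}{1567} = - \frac{499}{108468} + \frac{2499}{1567} = \frac{270279599}{169969356} \approx 1.5902$)
$\frac{b + \frac{-96015 + 248846}{38815 - 66578}}{41170 - 298598} = \frac{\frac{270279599}{169969356} + \frac{-96015 + 248846}{38815 - 66578}}{41170 - 298598} = \frac{\frac{270279599}{169969356} + \frac{152831}{-27763}}{-257428} = \left(\frac{270279599}{169969356} + 152831 \left(- \frac{1}{27763}\right)\right) \left(- \frac{1}{257428}\right) = \left(\frac{270279599}{169969356} - \frac{152831}{27763}\right) \left(- \frac{1}{257428}\right) = \left(- \frac{18472814139799}{4718859230628}\right) \left(- \frac{1}{257428}\right) = \frac{18472814139799}{1214766494022104784}$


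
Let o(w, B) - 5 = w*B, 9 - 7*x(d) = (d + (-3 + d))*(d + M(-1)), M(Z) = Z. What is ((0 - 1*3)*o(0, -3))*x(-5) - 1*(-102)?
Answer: 1749/7 ≈ 249.86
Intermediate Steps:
x(d) = 9/7 - (-1 + d)*(-3 + 2*d)/7 (x(d) = 9/7 - (d + (-3 + d))*(d - 1)/7 = 9/7 - (-3 + 2*d)*(-1 + d)/7 = 9/7 - (-1 + d)*(-3 + 2*d)/7)
o(w, B) = 5 + B*w (o(w, B) = 5 + w*B = 5 + B*w)
((0 - 1*3)*o(0, -3))*x(-5) - 1*(-102) = ((0 - 1*3)*(5 - 3*0))*(6/7 - 2/7*(-5)² + (5/7)*(-5)) - 1*(-102) = ((0 - 3)*(5 + 0))*(6/7 - 2/7*25 - 25/7) + 102 = (-3*5)*(6/7 - 50/7 - 25/7) + 102 = -15*(-69/7) + 102 = 1035/7 + 102 = 1749/7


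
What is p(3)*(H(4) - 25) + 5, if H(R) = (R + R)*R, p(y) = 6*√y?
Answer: 5 + 42*√3 ≈ 77.746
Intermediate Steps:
H(R) = 2*R² (H(R) = (2*R)*R = 2*R²)
p(3)*(H(4) - 25) + 5 = (6*√3)*(2*4² - 25) + 5 = (6*√3)*(2*16 - 25) + 5 = (6*√3)*(32 - 25) + 5 = (6*√3)*7 + 5 = 42*√3 + 5 = 5 + 42*√3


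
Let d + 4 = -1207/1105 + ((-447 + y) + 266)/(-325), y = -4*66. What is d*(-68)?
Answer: 16456/65 ≈ 253.17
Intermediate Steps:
y = -264
d = -242/65 (d = -4 + (-1207/1105 + ((-447 - 264) + 266)/(-325)) = -4 + (-1207*1/1105 + (-711 + 266)*(-1/325)) = -4 + (-71/65 - 445*(-1/325)) = -4 + (-71/65 + 89/65) = -4 + 18/65 = -242/65 ≈ -3.7231)
d*(-68) = -242/65*(-68) = 16456/65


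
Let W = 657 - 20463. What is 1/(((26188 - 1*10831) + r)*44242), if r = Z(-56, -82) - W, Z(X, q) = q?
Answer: 1/1552053602 ≈ 6.4431e-10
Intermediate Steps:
W = -19806
r = 19724 (r = -82 - 1*(-19806) = -82 + 19806 = 19724)
1/(((26188 - 1*10831) + r)*44242) = 1/(((26188 - 1*10831) + 19724)*44242) = (1/44242)/((26188 - 10831) + 19724) = (1/44242)/(15357 + 19724) = (1/44242)/35081 = (1/35081)*(1/44242) = 1/1552053602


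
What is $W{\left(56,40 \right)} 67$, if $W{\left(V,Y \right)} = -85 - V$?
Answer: $-9447$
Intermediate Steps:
$W{\left(56,40 \right)} 67 = \left(-85 - 56\right) 67 = \left(-141\right) 67 = -9447$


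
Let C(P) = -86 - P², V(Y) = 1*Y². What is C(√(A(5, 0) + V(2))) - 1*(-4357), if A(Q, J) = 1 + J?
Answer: 4266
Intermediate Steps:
V(Y) = Y²
C(√(A(5, 0) + V(2))) - 1*(-4357) = (-86 - (√((1 + 0) + 2²))²) - 1*(-4357) = (-86 - (√(1 + 4))²) + 4357 = (-86 - (√5)²) + 4357 = (-86 - 1*5) + 4357 = (-86 - 5) + 4357 = -91 + 4357 = 4266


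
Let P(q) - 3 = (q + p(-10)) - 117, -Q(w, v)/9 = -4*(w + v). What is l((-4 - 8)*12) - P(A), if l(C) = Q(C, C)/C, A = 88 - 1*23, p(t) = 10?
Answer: 111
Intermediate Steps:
Q(w, v) = 36*v + 36*w (Q(w, v) = -(-36)*(w + v) = -(-36)*(v + w) = -9*(-4*v - 4*w) = 36*v + 36*w)
A = 65 (A = 88 - 23 = 65)
l(C) = 72 (l(C) = (36*C + 36*C)/C = (72*C)/C = 72)
P(q) = -104 + q (P(q) = 3 + ((q + 10) - 117) = 3 + ((10 + q) - 117) = 3 + (-107 + q) = -104 + q)
l((-4 - 8)*12) - P(A) = 72 - (-104 + 65) = 72 - 1*(-39) = 72 + 39 = 111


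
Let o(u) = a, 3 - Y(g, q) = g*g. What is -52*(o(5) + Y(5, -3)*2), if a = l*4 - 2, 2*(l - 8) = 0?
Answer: 728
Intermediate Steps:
l = 8 (l = 8 + (½)*0 = 8 + 0 = 8)
a = 30 (a = 8*4 - 2 = 32 - 2 = 30)
Y(g, q) = 3 - g² (Y(g, q) = 3 - g*g = 3 - g²)
o(u) = 30
-52*(o(5) + Y(5, -3)*2) = -52*(30 + (3 - 1*5²)*2) = -52*(30 + (3 - 1*25)*2) = -52*(30 + (3 - 25)*2) = -52*(30 - 22*2) = -52*(30 - 44) = -52*(-14) = 728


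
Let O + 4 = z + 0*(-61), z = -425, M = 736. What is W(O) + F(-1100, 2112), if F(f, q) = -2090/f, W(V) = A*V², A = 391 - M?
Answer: -634941431/10 ≈ -6.3494e+7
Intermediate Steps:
A = -345 (A = 391 - 1*736 = 391 - 736 = -345)
O = -429 (O = -4 + (-425 + 0*(-61)) = -4 + (-425 + 0) = -4 - 425 = -429)
W(V) = -345*V²
W(O) + F(-1100, 2112) = -345*(-429)² - 2090/(-1100) = -345*184041 - 2090*(-1/1100) = -63494145 + 19/10 = -634941431/10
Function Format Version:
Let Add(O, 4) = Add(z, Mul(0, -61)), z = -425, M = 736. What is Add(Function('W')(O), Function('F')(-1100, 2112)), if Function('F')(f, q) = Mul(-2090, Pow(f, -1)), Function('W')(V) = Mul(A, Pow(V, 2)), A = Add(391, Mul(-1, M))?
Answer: Rational(-634941431, 10) ≈ -6.3494e+7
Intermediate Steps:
A = -345 (A = Add(391, Mul(-1, 736)) = Add(391, -736) = -345)
O = -429 (O = Add(-4, Add(-425, Mul(0, -61))) = Add(-4, Add(-425, 0)) = Add(-4, -425) = -429)
Function('W')(V) = Mul(-345, Pow(V, 2))
Add(Function('W')(O), Function('F')(-1100, 2112)) = Add(Mul(-345, Pow(-429, 2)), Mul(-2090, Pow(-1100, -1))) = Add(Mul(-345, 184041), Mul(-2090, Rational(-1, 1100))) = Add(-63494145, Rational(19, 10)) = Rational(-634941431, 10)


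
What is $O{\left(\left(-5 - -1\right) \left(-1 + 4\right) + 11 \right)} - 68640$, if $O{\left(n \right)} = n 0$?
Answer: $-68640$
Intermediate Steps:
$O{\left(n \right)} = 0$
$O{\left(\left(-5 - -1\right) \left(-1 + 4\right) + 11 \right)} - 68640 = 0 - 68640 = -68640$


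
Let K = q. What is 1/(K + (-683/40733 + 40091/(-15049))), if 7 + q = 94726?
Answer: 612990917/58060243362153 ≈ 1.0558e-5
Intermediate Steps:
q = 94719 (q = -7 + 94726 = 94719)
K = 94719
1/(K + (-683/40733 + 40091/(-15049))) = 1/(94719 + (-683/40733 + 40091/(-15049))) = 1/(94719 + (-683*1/40733 + 40091*(-1/15049))) = 1/(94719 + (-683/40733 - 40091/15049)) = 1/(94719 - 1643305170/612990917) = 1/(58060243362153/612990917) = 612990917/58060243362153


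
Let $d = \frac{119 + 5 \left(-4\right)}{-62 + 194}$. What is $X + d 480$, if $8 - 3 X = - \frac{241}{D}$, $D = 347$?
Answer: $\frac{377777}{1041} \approx 362.9$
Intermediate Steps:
$d = \frac{3}{4}$ ($d = \frac{119 - 20}{132} = 99 \cdot \frac{1}{132} = \frac{3}{4} \approx 0.75$)
$X = \frac{3017}{1041}$ ($X = \frac{8}{3} - \frac{\left(-241\right) \frac{1}{347}}{3} = \frac{8}{3} - - \frac{241}{1041} = \frac{8}{3} + \frac{241}{1041} = \frac{3017}{1041} \approx 2.8982$)
$X + d 480 = \frac{3017}{1041} + \frac{3}{4} \cdot 480 = \frac{3017}{1041} + 360 = \frac{377777}{1041}$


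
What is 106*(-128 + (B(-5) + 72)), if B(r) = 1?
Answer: -5830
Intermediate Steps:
106*(-128 + (B(-5) + 72)) = 106*(-128 + (1 + 72)) = 106*(-128 + 73) = 106*(-55) = -5830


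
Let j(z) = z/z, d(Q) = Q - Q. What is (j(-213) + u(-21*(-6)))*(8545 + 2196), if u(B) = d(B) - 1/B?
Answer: 1342625/126 ≈ 10656.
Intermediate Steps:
d(Q) = 0
u(B) = -1/B (u(B) = 0 - 1/B = -1/B)
j(z) = 1
(j(-213) + u(-21*(-6)))*(8545 + 2196) = (1 - 1/((-21*(-6))))*(8545 + 2196) = (1 - 1/126)*10741 = (125/126)*10741 = 1342625/126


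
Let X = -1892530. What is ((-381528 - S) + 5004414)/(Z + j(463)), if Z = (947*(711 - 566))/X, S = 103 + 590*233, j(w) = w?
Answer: 34647303722/3575935 ≈ 9689.0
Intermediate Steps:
S = 137573 (S = 103 + 137470 = 137573)
Z = -27463/378506 (Z = (947*(711 - 566))/(-1892530) = (947*145)*(-1/1892530) = 137315*(-1/1892530) = -27463/378506 ≈ -0.072556)
((-381528 - S) + 5004414)/(Z + j(463)) = ((-381528 - 1*137573) + 5004414)/(-27463/378506 + 463) = ((-381528 - 137573) + 5004414)/(175220815/378506) = (-519101 + 5004414)*(378506/175220815) = 4485313*(378506/175220815) = 34647303722/3575935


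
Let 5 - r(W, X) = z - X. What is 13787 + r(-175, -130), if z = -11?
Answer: 13673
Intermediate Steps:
r(W, X) = 16 + X (r(W, X) = 5 - (-11 - X) = 5 + (11 + X) = 16 + X)
13787 + r(-175, -130) = 13787 + (16 - 130) = 13787 - 114 = 13673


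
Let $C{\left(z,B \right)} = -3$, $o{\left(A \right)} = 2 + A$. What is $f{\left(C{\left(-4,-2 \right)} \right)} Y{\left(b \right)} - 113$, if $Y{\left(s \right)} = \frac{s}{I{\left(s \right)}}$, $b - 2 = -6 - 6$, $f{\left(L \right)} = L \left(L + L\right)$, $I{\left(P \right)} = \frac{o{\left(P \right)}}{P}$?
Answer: $-338$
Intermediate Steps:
$I{\left(P \right)} = \frac{2 + P}{P}$
$f{\left(L \right)} = 2 L^{2}$ ($f{\left(L \right)} = L 2 L = 2 L^{2}$)
$b = -10$ ($b = 2 - 12 = -10$)
$Y{\left(s \right)} = \frac{s^{2}}{2 + s}$ ($Y{\left(s \right)} = \frac{s}{\frac{1}{s} \left(2 + s\right)} = s \frac{s}{2 + s} = \frac{s^{2}}{2 + s}$)
$f{\left(C{\left(-4,-2 \right)} \right)} Y{\left(b \right)} - 113 = 2 \left(-3\right)^{2} \frac{\left(-10\right)^{2}}{2 - 10} - 113 = 2 \cdot 9 \frac{100}{-8} - 113 = 18 \cdot 100 \left(- \frac{1}{8}\right) - 113 = 18 \left(- \frac{25}{2}\right) - 113 = -225 - 113 = -338$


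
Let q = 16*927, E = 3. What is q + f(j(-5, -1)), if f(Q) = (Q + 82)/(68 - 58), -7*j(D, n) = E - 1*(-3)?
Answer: 519404/35 ≈ 14840.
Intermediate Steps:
j(D, n) = -6/7 (j(D, n) = -(3 - 1*(-3))/7 = -(3 + 3)/7 = -⅐*6 = -6/7)
f(Q) = 41/5 + Q/10 (f(Q) = (82 + Q)/10 = (82 + Q)*(⅒) = 41/5 + Q/10)
q = 14832
q + f(j(-5, -1)) = 14832 + (41/5 + (⅒)*(-6/7)) = 14832 + (41/5 - 3/35) = 14832 + 284/35 = 519404/35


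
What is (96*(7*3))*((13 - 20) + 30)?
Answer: 46368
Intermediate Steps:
(96*(7*3))*((13 - 20) + 30) = (96*21)*(-7 + 30) = 2016*23 = 46368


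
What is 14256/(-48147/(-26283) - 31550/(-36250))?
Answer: 22637547900/4290929 ≈ 5275.7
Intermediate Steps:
14256/(-48147/(-26283) - 31550/(-36250)) = 14256/(-48147*(-1/26283) - 31550*(-1/36250)) = 14256/(16049/8761 + 631/725) = 14256/(17163716/6351725) = 14256*(6351725/17163716) = 22637547900/4290929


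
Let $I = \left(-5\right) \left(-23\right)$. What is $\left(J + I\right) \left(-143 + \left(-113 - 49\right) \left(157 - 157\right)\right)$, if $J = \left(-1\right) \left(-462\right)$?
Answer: $-82511$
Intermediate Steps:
$I = 115$
$J = 462$
$\left(J + I\right) \left(-143 + \left(-113 - 49\right) \left(157 - 157\right)\right) = \left(462 + 115\right) \left(-143 + \left(-113 - 49\right) \left(157 - 157\right)\right) = 577 \left(-143 - 0\right) = 577 \left(-143 + 0\right) = 577 \left(-143\right) = -82511$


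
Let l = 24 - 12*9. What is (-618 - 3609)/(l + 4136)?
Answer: -4227/4052 ≈ -1.0432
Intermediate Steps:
l = -84 (l = 24 - 108 = -84)
(-618 - 3609)/(l + 4136) = (-618 - 3609)/(-84 + 4136) = -4227/4052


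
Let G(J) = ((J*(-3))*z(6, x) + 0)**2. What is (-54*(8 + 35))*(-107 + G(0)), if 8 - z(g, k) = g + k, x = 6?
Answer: 248454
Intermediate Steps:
z(g, k) = 8 - g - k (z(g, k) = 8 - (g + k) = 8 + (-g - k) = 8 - g - k)
G(J) = 144*J**2 (G(J) = ((J*(-3))*(8 - 1*6 - 1*6) + 0)**2 = ((-3*J)*(8 - 6 - 6) + 0)**2 = (-3*J*(-4) + 0)**2 = (12*J + 0)**2 = (12*J)**2 = 144*J**2)
(-54*(8 + 35))*(-107 + G(0)) = (-54*(8 + 35))*(-107 + 144*0**2) = (-54*43)*(-107 + 144*0) = -2322*(-107 + 0) = -2322*(-107) = 248454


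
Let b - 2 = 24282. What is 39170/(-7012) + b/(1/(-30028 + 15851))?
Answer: -1207025603193/3506 ≈ -3.4427e+8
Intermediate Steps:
b = 24284 (b = 2 + 24282 = 24284)
39170/(-7012) + b/(1/(-30028 + 15851)) = 39170/(-7012) + 24284/(1/(-30028 + 15851)) = 39170*(-1/7012) + 24284/(1/(-14177)) = -19585/3506 + 24284/(-1/14177) = -19585/3506 + 24284*(-14177) = -19585/3506 - 344274268 = -1207025603193/3506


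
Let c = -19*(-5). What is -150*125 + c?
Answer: -18655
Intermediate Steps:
c = 95
-150*125 + c = -150*125 + 95 = -18750 + 95 = -18655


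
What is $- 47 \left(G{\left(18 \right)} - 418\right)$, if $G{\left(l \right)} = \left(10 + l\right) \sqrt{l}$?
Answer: $19646 - 3948 \sqrt{2} \approx 14063.0$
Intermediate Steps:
$G{\left(l \right)} = \sqrt{l} \left(10 + l\right)$
$- 47 \left(G{\left(18 \right)} - 418\right) = - 47 \left(\sqrt{18} \left(10 + 18\right) - 418\right) = - 47 \left(3 \sqrt{2} \cdot 28 - 418\right) = - 47 \left(84 \sqrt{2} - 418\right) = - 47 \left(-418 + 84 \sqrt{2}\right) = 19646 - 3948 \sqrt{2}$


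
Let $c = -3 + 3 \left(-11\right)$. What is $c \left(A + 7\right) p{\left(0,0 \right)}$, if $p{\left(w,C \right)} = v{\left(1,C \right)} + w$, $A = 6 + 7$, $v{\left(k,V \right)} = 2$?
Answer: $-1440$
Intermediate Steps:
$A = 13$
$p{\left(w,C \right)} = 2 + w$
$c = -36$ ($c = -3 - 33 = -36$)
$c \left(A + 7\right) p{\left(0,0 \right)} = - 36 \left(13 + 7\right) \left(2 + 0\right) = - 36 \cdot 20 \cdot 2 = \left(-36\right) 40 = -1440$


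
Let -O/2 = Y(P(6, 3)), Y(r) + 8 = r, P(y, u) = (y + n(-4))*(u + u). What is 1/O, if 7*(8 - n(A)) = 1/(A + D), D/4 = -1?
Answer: -14/2131 ≈ -0.0065697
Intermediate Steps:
D = -4 (D = 4*(-1) = -4)
n(A) = 8 - 1/(7*(-4 + A)) (n(A) = 8 - 1/(7*(A - 4)) = 8 - 1/(7*(-4 + A)))
P(y, u) = 2*u*(449/56 + y) (P(y, u) = (y + (-225 + 56*(-4))/(7*(-4 - 4)))*(u + u) = (y + (1/7)*(-225 - 224)/(-8))*(2*u) = (y + (1/7)*(-1/8)*(-449))*(2*u) = (y + 449/56)*(2*u) = (449/56 + y)*(2*u) = 2*u*(449/56 + y))
Y(r) = -8 + r
O = -2131/14 (O = -2*(-8 + (1/28)*3*(449 + 56*6)) = -2*(-8 + (1/28)*3*(449 + 336)) = -2*(-8 + (1/28)*3*785) = -2*(-8 + 2355/28) = -2*2131/28 = -2131/14 ≈ -152.21)
1/O = 1/(-2131/14) = -14/2131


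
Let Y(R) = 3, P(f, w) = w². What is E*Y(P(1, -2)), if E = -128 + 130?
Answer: 6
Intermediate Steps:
E = 2
E*Y(P(1, -2)) = 2*3 = 6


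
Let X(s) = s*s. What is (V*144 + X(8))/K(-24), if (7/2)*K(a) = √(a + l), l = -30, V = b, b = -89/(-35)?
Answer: -3764*I*√6/45 ≈ -204.89*I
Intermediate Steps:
b = 89/35 (b = -89*(-1/35) = 89/35 ≈ 2.5429)
V = 89/35 ≈ 2.5429
X(s) = s²
K(a) = 2*√(-30 + a)/7 (K(a) = 2*√(a - 30)/7 = 2*√(-30 + a)/7)
(V*144 + X(8))/K(-24) = ((89/35)*144 + 8²)/((2*√(-30 - 24)/7)) = (12816/35 + 64)/((2*√(-54)/7)) = 15056/(35*((2*(3*I*√6)/7))) = 15056/(35*((6*I*√6/7))) = 15056*(-7*I*√6/36)/35 = -3764*I*√6/45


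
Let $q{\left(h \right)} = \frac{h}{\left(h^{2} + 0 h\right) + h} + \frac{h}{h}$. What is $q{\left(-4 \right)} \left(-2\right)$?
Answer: $- \frac{4}{3} \approx -1.3333$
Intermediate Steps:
$q{\left(h \right)} = 1 + \frac{h}{h + h^{2}}$ ($q{\left(h \right)} = \frac{h}{\left(h^{2} + 0\right) + h} + 1 = \frac{h}{h^{2} + h} + 1 = \frac{h}{h + h^{2}} + 1 = 1 + \frac{h}{h + h^{2}}$)
$q{\left(-4 \right)} \left(-2\right) = \frac{2 - 4}{1 - 4} \left(-2\right) = \frac{1}{-3} \left(-2\right) \left(-2\right) = \left(- \frac{1}{3}\right) \left(-2\right) \left(-2\right) = \frac{2}{3} \left(-2\right) = - \frac{4}{3}$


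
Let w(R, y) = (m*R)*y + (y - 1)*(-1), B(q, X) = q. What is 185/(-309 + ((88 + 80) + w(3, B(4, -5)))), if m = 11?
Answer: -185/12 ≈ -15.417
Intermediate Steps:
w(R, y) = 1 - y + 11*R*y (w(R, y) = (11*R)*y + (y - 1)*(-1) = 11*R*y + (-1 + y)*(-1) = 11*R*y + (1 - y) = 1 - y + 11*R*y)
185/(-309 + ((88 + 80) + w(3, B(4, -5)))) = 185/(-309 + ((88 + 80) + (1 - 1*4 + 11*3*4))) = 185/(-309 + (168 + (1 - 4 + 132))) = 185/(-309 + (168 + 129)) = 185/(-309 + 297) = 185/(-12) = -1/12*185 = -185/12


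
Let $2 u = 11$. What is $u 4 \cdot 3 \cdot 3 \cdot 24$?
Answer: $4752$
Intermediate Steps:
$u = \frac{11}{2}$ ($u = \frac{1}{2} \cdot 11 = \frac{11}{2} \approx 5.5$)
$u 4 \cdot 3 \cdot 3 \cdot 24 = \frac{11 \cdot 4 \cdot 3 \cdot 3}{2} \cdot 24 = \frac{11 \cdot 12 \cdot 3}{2} \cdot 24 = \frac{11}{2} \cdot 36 \cdot 24 = 198 \cdot 24 = 4752$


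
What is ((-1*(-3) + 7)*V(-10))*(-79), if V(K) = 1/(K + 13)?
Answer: -790/3 ≈ -263.33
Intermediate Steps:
V(K) = 1/(13 + K)
((-1*(-3) + 7)*V(-10))*(-79) = ((-1*(-3) + 7)/(13 - 10))*(-79) = ((3 + 7)/3)*(-79) = (10*(1/3))*(-79) = (10/3)*(-79) = -790/3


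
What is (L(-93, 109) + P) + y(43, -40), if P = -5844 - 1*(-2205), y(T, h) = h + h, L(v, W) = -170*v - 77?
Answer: 12014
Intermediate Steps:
L(v, W) = -77 - 170*v
y(T, h) = 2*h
P = -3639 (P = -5844 + 2205 = -3639)
(L(-93, 109) + P) + y(43, -40) = ((-77 - 170*(-93)) - 3639) + 2*(-40) = ((-77 + 15810) - 3639) - 80 = (15733 - 3639) - 80 = 12094 - 80 = 12014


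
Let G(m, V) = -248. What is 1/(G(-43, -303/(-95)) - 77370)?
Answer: -1/77618 ≈ -1.2884e-5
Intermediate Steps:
1/(G(-43, -303/(-95)) - 77370) = 1/(-248 - 77370) = 1/(-77618) = -1/77618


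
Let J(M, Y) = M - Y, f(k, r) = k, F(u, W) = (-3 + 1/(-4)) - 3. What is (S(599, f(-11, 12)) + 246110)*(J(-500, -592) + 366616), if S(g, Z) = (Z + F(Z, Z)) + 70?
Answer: 90269849727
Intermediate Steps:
F(u, W) = -25/4 (F(u, W) = (-3 - ¼) - 3 = -13/4 - 3 = -25/4)
S(g, Z) = 255/4 + Z (S(g, Z) = (Z - 25/4) + 70 = (-25/4 + Z) + 70 = 255/4 + Z)
(S(599, f(-11, 12)) + 246110)*(J(-500, -592) + 366616) = ((255/4 - 11) + 246110)*((-500 - 1*(-592)) + 366616) = (211/4 + 246110)*((-500 + 592) + 366616) = 984651*(92 + 366616)/4 = (984651/4)*366708 = 90269849727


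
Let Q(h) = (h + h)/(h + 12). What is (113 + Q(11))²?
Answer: 6869641/529 ≈ 12986.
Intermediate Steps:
Q(h) = 2*h/(12 + h) (Q(h) = (2*h)/(12 + h) = 2*h/(12 + h))
(113 + Q(11))² = (113 + 2*11/(12 + 11))² = (113 + 2*11/23)² = (113 + 2*11*(1/23))² = (113 + 22/23)² = (2621/23)² = 6869641/529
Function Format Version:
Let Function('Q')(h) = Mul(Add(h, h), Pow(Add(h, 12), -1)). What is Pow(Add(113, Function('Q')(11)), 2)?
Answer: Rational(6869641, 529) ≈ 12986.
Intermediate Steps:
Function('Q')(h) = Mul(2, h, Pow(Add(12, h), -1)) (Function('Q')(h) = Mul(Mul(2, h), Pow(Add(12, h), -1)) = Mul(2, h, Pow(Add(12, h), -1)))
Pow(Add(113, Function('Q')(11)), 2) = Pow(Add(113, Mul(2, 11, Pow(Add(12, 11), -1))), 2) = Pow(Add(113, Mul(2, 11, Pow(23, -1))), 2) = Pow(Add(113, Mul(2, 11, Rational(1, 23))), 2) = Pow(Add(113, Rational(22, 23)), 2) = Pow(Rational(2621, 23), 2) = Rational(6869641, 529)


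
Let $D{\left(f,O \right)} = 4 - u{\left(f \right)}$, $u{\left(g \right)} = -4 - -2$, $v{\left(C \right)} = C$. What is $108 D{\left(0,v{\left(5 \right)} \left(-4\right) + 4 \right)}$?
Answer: $648$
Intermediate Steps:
$u{\left(g \right)} = -2$ ($u{\left(g \right)} = -4 + 2 = -2$)
$D{\left(f,O \right)} = 6$ ($D{\left(f,O \right)} = 4 - -2 = 4 + 2 = 6$)
$108 D{\left(0,v{\left(5 \right)} \left(-4\right) + 4 \right)} = 108 \cdot 6 = 648$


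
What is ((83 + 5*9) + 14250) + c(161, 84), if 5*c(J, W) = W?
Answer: 71974/5 ≈ 14395.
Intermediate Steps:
c(J, W) = W/5
((83 + 5*9) + 14250) + c(161, 84) = ((83 + 5*9) + 14250) + (⅕)*84 = ((83 + 45) + 14250) + 84/5 = (128 + 14250) + 84/5 = 14378 + 84/5 = 71974/5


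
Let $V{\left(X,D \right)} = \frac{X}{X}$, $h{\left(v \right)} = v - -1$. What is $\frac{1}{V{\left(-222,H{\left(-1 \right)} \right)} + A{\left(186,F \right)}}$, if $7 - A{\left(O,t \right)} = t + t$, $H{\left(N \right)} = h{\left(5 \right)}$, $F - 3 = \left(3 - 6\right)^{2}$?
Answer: $- \frac{1}{16} \approx -0.0625$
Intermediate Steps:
$h{\left(v \right)} = 1 + v$ ($h{\left(v \right)} = v + 1 = 1 + v$)
$F = 12$ ($F = 3 + \left(3 - 6\right)^{2} = 3 + \left(-3\right)^{2} = 3 + 9 = 12$)
$H{\left(N \right)} = 6$ ($H{\left(N \right)} = 1 + 5 = 6$)
$A{\left(O,t \right)} = 7 - 2 t$ ($A{\left(O,t \right)} = 7 - \left(t + t\right) = 7 - 2 t$)
$V{\left(X,D \right)} = 1$
$\frac{1}{V{\left(-222,H{\left(-1 \right)} \right)} + A{\left(186,F \right)}} = \frac{1}{1 + \left(7 - 24\right)} = \frac{1}{1 - 17} = \frac{1}{-16} = - \frac{1}{16}$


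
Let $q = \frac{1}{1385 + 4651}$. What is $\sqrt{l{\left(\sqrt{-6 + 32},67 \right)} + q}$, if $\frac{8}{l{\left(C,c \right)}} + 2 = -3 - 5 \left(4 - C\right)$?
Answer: $\frac{\sqrt{364144335 + 37725 \sqrt{26}}}{15090 \sqrt{-5 + \sqrt{26}}} \approx 4.0198$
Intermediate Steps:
$q = \frac{1}{6036} \approx 0.00016567$
$l{\left(C,c \right)} = \frac{8}{-25 + 5 C}$ ($l{\left(C,c \right)} = \frac{8}{-2 - \left(3 + 5 \left(4 - C\right)\right)} = \frac{8}{-2 + \left(-3 + \left(-20 + 5 C\right)\right)} = \frac{8}{-2 + \left(-23 + 5 C\right)} = \frac{8}{-25 + 5 C}$)
$\sqrt{l{\left(\sqrt{-6 + 32},67 \right)} + q} = \sqrt{\frac{8}{5 \left(-5 + \sqrt{-6 + 32}\right)} + \frac{1}{6036}} = \sqrt{\frac{8}{5 \left(-5 + \sqrt{26}\right)} + \frac{1}{6036}} = \sqrt{\frac{1}{6036} + \frac{8}{5 \left(-5 + \sqrt{26}\right)}}$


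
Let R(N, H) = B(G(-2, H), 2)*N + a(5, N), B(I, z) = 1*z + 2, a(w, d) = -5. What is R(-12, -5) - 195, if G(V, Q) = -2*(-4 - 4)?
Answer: -248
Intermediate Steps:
G(V, Q) = 16 (G(V, Q) = -2*(-8) = 16)
B(I, z) = 2 + z (B(I, z) = z + 2 = 2 + z)
R(N, H) = -5 + 4*N (R(N, H) = (2 + 2)*N - 5 = 4*N - 5 = -5 + 4*N)
R(-12, -5) - 195 = (-5 + 4*(-12)) - 195 = (-5 - 48) - 195 = -53 - 195 = -248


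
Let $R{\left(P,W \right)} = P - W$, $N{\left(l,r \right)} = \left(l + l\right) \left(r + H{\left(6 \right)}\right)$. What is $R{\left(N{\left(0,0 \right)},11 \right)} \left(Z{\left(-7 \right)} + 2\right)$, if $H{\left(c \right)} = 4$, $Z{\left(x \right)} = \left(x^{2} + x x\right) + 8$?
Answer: $-1188$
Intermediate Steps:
$Z{\left(x \right)} = 8 + 2 x^{2}$ ($Z{\left(x \right)} = \left(x^{2} + x^{2}\right) + 8 = 2 x^{2} + 8 = 8 + 2 x^{2}$)
$N{\left(l,r \right)} = 2 l \left(4 + r\right)$ ($N{\left(l,r \right)} = \left(l + l\right) \left(r + 4\right) = 2 l \left(4 + r\right)$)
$R{\left(N{\left(0,0 \right)},11 \right)} \left(Z{\left(-7 \right)} + 2\right) = \left(2 \cdot 0 \left(4 + 0\right) - 11\right) \left(\left(8 + 2 \left(-7\right)^{2}\right) + 2\right) = \left(2 \cdot 0 \cdot 4 - 11\right) \left(\left(8 + 2 \cdot 49\right) + 2\right) = \left(0 - 11\right) \left(\left(8 + 98\right) + 2\right) = - 11 \left(106 + 2\right) = \left(-11\right) 108 = -1188$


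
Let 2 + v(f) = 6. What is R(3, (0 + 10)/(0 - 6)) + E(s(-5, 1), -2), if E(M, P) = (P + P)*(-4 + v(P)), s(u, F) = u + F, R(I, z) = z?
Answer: -5/3 ≈ -1.6667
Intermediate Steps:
v(f) = 4 (v(f) = -2 + 6 = 4)
s(u, F) = F + u
E(M, P) = 0 (E(M, P) = (P + P)*(-4 + 4) = (2*P)*0 = 0)
R(3, (0 + 10)/(0 - 6)) + E(s(-5, 1), -2) = (0 + 10)/(0 - 6) + 0 = 10/(-6) + 0 = 10*(-⅙) + 0 = -5/3 + 0 = -5/3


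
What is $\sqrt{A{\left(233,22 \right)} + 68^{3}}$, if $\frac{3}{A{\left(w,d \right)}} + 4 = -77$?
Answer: $\frac{\sqrt{25468989}}{9} \approx 560.74$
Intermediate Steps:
$A{\left(w,d \right)} = - \frac{1}{27}$ ($A{\left(w,d \right)} = \frac{3}{-4 - 77} = \frac{3}{-81} = 3 \left(- \frac{1}{81}\right) = - \frac{1}{27}$)
$\sqrt{A{\left(233,22 \right)} + 68^{3}} = \sqrt{- \frac{1}{27} + 68^{3}} = \sqrt{- \frac{1}{27} + 314432} = \sqrt{\frac{8489663}{27}} = \frac{\sqrt{25468989}}{9}$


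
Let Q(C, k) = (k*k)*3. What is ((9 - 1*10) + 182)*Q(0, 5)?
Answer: 13575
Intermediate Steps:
Q(C, k) = 3*k² (Q(C, k) = k²*3 = 3*k²)
((9 - 1*10) + 182)*Q(0, 5) = ((9 - 1*10) + 182)*(3*5²) = ((9 - 10) + 182)*(3*25) = (-1 + 182)*75 = 181*75 = 13575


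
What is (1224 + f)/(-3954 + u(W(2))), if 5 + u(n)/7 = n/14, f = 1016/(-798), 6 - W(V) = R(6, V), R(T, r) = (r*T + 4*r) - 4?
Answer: -243934/796803 ≈ -0.30614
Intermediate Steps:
R(T, r) = -4 + 4*r + T*r (R(T, r) = (T*r + 4*r) - 4 = (4*r + T*r) - 4 = -4 + 4*r + T*r)
W(V) = 10 - 10*V (W(V) = 6 - (-4 + 4*V + 6*V) = 6 - (-4 + 10*V) = 6 + (4 - 10*V) = 10 - 10*V)
f = -508/399 (f = 1016*(-1/798) = -508/399 ≈ -1.2732)
u(n) = -35 + n/2 (u(n) = -35 + 7*(n/14) = -35 + n/2)
(1224 + f)/(-3954 + u(W(2))) = (1224 - 508/399)/(-3954 + (-35 + (10 - 10*2)/2)) = 487868/(399*(-3954 + (-35 + (10 - 20)/2))) = 487868/(399*(-3954 + (-35 + (½)*(-10)))) = 487868/(399*(-3954 + (-35 - 5))) = 487868/(399*(-3954 - 40)) = (487868/399)/(-3994) = (487868/399)*(-1/3994) = -243934/796803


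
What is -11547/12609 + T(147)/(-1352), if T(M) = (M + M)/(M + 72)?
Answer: -63382133/69136548 ≈ -0.91677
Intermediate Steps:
T(M) = 2*M/(72 + M) (T(M) = (2*M)/(72 + M) = 2*M/(72 + M))
-11547/12609 + T(147)/(-1352) = -11547/12609 + (2*147/(72 + 147))/(-1352) = -11547*1/12609 + (2*147/219)*(-1/1352) = -1283/1401 + (2*147*(1/219))*(-1/1352) = -1283/1401 + (98/73)*(-1/1352) = -1283/1401 - 49/49348 = -63382133/69136548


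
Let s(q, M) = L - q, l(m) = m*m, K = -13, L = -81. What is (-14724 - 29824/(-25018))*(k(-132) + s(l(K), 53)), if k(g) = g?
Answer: 70352024728/12509 ≈ 5.6241e+6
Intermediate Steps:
l(m) = m**2
s(q, M) = -81 - q
(-14724 - 29824/(-25018))*(k(-132) + s(l(K), 53)) = (-14724 - 29824/(-25018))*(-132 + (-81 - 1*(-13)**2)) = (-14724 - 29824*(-1/25018))*(-132 + (-81 - 1*169)) = (-14724 + 14912/12509)*(-132 + (-81 - 169)) = -184167604*(-132 - 250)/12509 = -184167604/12509*(-382) = 70352024728/12509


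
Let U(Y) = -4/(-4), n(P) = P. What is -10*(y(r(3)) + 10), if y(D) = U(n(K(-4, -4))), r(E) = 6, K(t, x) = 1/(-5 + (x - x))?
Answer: -110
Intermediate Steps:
K(t, x) = -1/5 (K(t, x) = 1/(-5 + 0) = 1/(-5) = -1/5)
U(Y) = 1 (U(Y) = -4*(-1/4) = 1)
y(D) = 1
-10*(y(r(3)) + 10) = -10*(1 + 10) = -10*11 = -110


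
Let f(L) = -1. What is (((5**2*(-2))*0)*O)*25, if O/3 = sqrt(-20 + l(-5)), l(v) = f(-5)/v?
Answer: 0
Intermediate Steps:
l(v) = -1/v
O = 9*I*sqrt(55)/5 (O = 3*sqrt(-20 - 1/(-5)) = 3*sqrt(-20 - 1*(-1/5)) = 3*sqrt(-20 + 1/5) = 3*sqrt(-99/5) = 3*(3*I*sqrt(55)/5) = 9*I*sqrt(55)/5 ≈ 13.349*I)
(((5**2*(-2))*0)*O)*25 = (((5**2*(-2))*0)*(9*I*sqrt(55)/5))*25 = (((25*(-2))*0)*(9*I*sqrt(55)/5))*25 = ((-50*0)*(9*I*sqrt(55)/5))*25 = (0*(9*I*sqrt(55)/5))*25 = 0*25 = 0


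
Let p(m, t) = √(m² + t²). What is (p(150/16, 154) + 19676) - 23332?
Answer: -3656 + √1523449/8 ≈ -3501.7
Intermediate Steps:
(p(150/16, 154) + 19676) - 23332 = (√((150/16)² + 154²) + 19676) - 23332 = (√((150*(1/16))² + 23716) + 19676) - 23332 = (√((75/8)² + 23716) + 19676) - 23332 = (√(5625/64 + 23716) + 19676) - 23332 = (√(1523449/64) + 19676) - 23332 = (√1523449/8 + 19676) - 23332 = (19676 + √1523449/8) - 23332 = -3656 + √1523449/8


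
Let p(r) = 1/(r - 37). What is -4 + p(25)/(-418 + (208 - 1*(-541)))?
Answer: -15889/3972 ≈ -4.0003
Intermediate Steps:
p(r) = 1/(-37 + r)
-4 + p(25)/(-418 + (208 - 1*(-541))) = -4 + 1/((-37 + 25)*(-418 + (208 - 1*(-541)))) = -4 + 1/((-12)*(-418 + (208 + 541))) = -4 - 1/(12*(-418 + 749)) = -4 - 1/12/331 = -4 - 1/12*1/331 = -4 - 1/3972 = -15889/3972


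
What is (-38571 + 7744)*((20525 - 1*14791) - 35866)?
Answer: 928879164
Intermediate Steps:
(-38571 + 7744)*((20525 - 1*14791) - 35866) = -30827*((20525 - 14791) - 35866) = -30827*(5734 - 35866) = -30827*(-30132) = 928879164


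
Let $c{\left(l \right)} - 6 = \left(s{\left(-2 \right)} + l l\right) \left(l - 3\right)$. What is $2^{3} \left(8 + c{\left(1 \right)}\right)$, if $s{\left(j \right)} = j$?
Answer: $128$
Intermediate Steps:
$c{\left(l \right)} = 6 + \left(-3 + l\right) \left(-2 + l^{2}\right)$ ($c{\left(l \right)} = 6 + \left(-2 + l l\right) \left(l - 3\right) = 6 + \left(-2 + l^{2}\right) \left(-3 + l\right) = 6 + \left(-3 + l\right) \left(-2 + l^{2}\right)$)
$2^{3} \left(8 + c{\left(1 \right)}\right) = 2^{3} \left(8 + \left(12 + 1^{3} - 3 \cdot 1^{2} - 2\right)\right) = 8 \left(8 + \left(12 + 1 - 3 - 2\right)\right) = 8 \left(8 + 8\right) = 8 \cdot 16 = 128$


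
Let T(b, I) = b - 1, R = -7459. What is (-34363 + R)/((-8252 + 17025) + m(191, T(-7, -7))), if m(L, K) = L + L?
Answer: -41822/9155 ≈ -4.5682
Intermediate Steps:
T(b, I) = -1 + b
m(L, K) = 2*L
(-34363 + R)/((-8252 + 17025) + m(191, T(-7, -7))) = (-34363 - 7459)/((-8252 + 17025) + 2*191) = -41822/(8773 + 382) = -41822/9155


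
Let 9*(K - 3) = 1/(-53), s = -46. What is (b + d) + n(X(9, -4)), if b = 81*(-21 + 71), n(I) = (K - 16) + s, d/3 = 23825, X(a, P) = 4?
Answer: 35997281/477 ≈ 75466.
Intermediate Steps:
K = 1430/477 (K = 3 + (1/9)/(-53) = 3 + (1/9)*(-1/53) = 3 - 1/477 = 1430/477 ≈ 2.9979)
d = 71475 (d = 3*23825 = 71475)
n(I) = -28144/477 (n(I) = (1430/477 - 16) - 46 = -6202/477 - 46 = -28144/477)
b = 4050 (b = 81*50 = 4050)
(b + d) + n(X(9, -4)) = (4050 + 71475) - 28144/477 = 75525 - 28144/477 = 35997281/477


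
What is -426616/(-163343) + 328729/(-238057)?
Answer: 47863344065/38884944551 ≈ 1.2309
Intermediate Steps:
-426616/(-163343) + 328729/(-238057) = -426616*(-1/163343) + 328729*(-1/238057) = 426616/163343 - 328729/238057 = 47863344065/38884944551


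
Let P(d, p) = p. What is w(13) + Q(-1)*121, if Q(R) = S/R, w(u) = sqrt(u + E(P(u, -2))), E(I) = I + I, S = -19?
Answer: 2302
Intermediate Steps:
E(I) = 2*I
w(u) = sqrt(-4 + u) (w(u) = sqrt(u + 2*(-2)) = sqrt(u - 4) = sqrt(-4 + u))
Q(R) = -19/R
w(13) + Q(-1)*121 = sqrt(-4 + 13) - 19/(-1)*121 = sqrt(9) - 19*(-1)*121 = 3 + 19*121 = 3 + 2299 = 2302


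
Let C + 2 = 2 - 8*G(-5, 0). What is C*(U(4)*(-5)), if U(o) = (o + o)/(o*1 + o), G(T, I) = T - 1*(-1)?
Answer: -160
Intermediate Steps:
G(T, I) = 1 + T (G(T, I) = T + 1 = 1 + T)
U(o) = 1 (U(o) = (2*o)/(o + o) = (2*o)/((2*o)) = (2*o)*(1/(2*o)) = 1)
C = 32 (C = -2 + (2 - 8*(1 - 5)) = -2 + (2 - 8*(-4)) = -2 + (2 + 32) = -2 + 34 = 32)
C*(U(4)*(-5)) = 32*(1*(-5)) = 32*(-5) = -160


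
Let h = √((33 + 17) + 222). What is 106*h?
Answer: 424*√17 ≈ 1748.2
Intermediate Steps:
h = 4*√17 (h = √(50 + 222) = √272 = 4*√17 ≈ 16.492)
106*h = 106*(4*√17) = 424*√17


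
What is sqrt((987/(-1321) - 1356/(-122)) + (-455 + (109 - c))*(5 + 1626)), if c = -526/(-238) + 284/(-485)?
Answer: I*sqrt(250266686267978606818790)/664390345 ≈ 752.97*I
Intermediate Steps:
c = 93759/57715 (c = -526*(-1/238) + 284*(-1/485) = 263/119 - 284/485 = 93759/57715 ≈ 1.6245)
sqrt((987/(-1321) - 1356/(-122)) + (-455 + (109 - c))*(5 + 1626)) = sqrt((987/(-1321) - 1356/(-122)) + (-455 + (109 - 1*93759/57715))*(5 + 1626)) = sqrt((987*(-1/1321) - 1356*(-1/122)) + (-455 + (109 - 93759/57715))*1631) = sqrt((-987/1321 + 678/61) + (-455 + 6197176/57715)*1631) = sqrt(835431/80581 - 20063149/57715*1631) = sqrt(835431/80581 - 4674713717/8245) = sqrt(-376686217900982/664390345) = I*sqrt(250266686267978606818790)/664390345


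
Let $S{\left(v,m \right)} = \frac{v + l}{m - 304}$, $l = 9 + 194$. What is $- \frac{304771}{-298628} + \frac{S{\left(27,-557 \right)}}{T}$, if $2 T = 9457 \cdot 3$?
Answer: $\frac{7444635204421}{7294714864668} \approx 1.0206$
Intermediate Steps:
$l = 203$
$S{\left(v,m \right)} = \frac{203 + v}{-304 + m}$ ($S{\left(v,m \right)} = \frac{v + 203}{m - 304} = \frac{203 + v}{-304 + m}$)
$T = \frac{28371}{2}$ ($T = \frac{9457 \cdot 3}{2} = \frac{1}{2} \cdot 28371 = \frac{28371}{2} \approx 14186.0$)
$- \frac{304771}{-298628} + \frac{S{\left(27,-557 \right)}}{T} = - \frac{304771}{-298628} + \frac{\frac{1}{-304 - 557} \left(203 + 27\right)}{\frac{28371}{2}} = \left(-304771\right) \left(- \frac{1}{298628}\right) + \frac{1}{-861} \cdot 230 \cdot \frac{2}{28371} = \frac{304771}{298628} + \left(- \frac{1}{861}\right) 230 \cdot \frac{2}{28371} = \frac{304771}{298628} - \frac{460}{24427431} = \frac{7444635204421}{7294714864668}$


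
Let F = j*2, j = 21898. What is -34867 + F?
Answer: 8929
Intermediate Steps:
F = 43796 (F = 21898*2 = 43796)
-34867 + F = -34867 + 43796 = 8929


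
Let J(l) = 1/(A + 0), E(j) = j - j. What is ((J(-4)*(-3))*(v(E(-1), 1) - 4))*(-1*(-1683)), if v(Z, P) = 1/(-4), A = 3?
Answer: 28611/4 ≈ 7152.8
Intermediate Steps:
E(j) = 0
J(l) = ⅓ (J(l) = 1/(3 + 0) = 1/3 = ⅓)
v(Z, P) = -¼
((J(-4)*(-3))*(v(E(-1), 1) - 4))*(-1*(-1683)) = (((⅓)*(-3))*(-¼ - 4))*(-1*(-1683)) = -1*(-17/4)*1683 = (17/4)*1683 = 28611/4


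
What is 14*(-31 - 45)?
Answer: -1064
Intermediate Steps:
14*(-31 - 45) = 14*(-76) = -1064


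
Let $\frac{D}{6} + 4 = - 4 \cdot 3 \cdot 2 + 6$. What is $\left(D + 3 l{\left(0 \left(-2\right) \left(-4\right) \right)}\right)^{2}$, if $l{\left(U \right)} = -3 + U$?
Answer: $19881$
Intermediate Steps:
$D = -132$ ($D = -24 + 6 \left(- 4 \cdot 3 \cdot 2 + 6\right) = -24 + 6 \left(\left(-4\right) 6 + 6\right) = -24 + 6 \left(-24 + 6\right) = -24 + 6 \left(-18\right) = -24 - 108 = -132$)
$\left(D + 3 l{\left(0 \left(-2\right) \left(-4\right) \right)}\right)^{2} = \left(-132 + 3 \left(-3 + 0 \left(-2\right) \left(-4\right)\right)\right)^{2} = \left(-132 + 3 \left(-3 + 0 \left(-4\right)\right)\right)^{2} = \left(-132 + 3 \left(-3 + 0\right)\right)^{2} = \left(-132 + 3 \left(-3\right)\right)^{2} = \left(-132 - 9\right)^{2} = \left(-141\right)^{2} = 19881$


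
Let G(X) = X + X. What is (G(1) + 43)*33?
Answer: 1485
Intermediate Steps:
G(X) = 2*X
(G(1) + 43)*33 = (2*1 + 43)*33 = (2 + 43)*33 = 45*33 = 1485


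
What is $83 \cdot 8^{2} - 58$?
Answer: $5254$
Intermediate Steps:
$83 \cdot 8^{2} - 58 = 83 \cdot 64 - 58 = 5312 - 58 = 5254$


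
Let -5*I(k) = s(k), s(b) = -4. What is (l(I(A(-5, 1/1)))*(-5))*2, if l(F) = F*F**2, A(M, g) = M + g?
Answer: -128/25 ≈ -5.1200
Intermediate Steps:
I(k) = 4/5 (I(k) = -1/5*(-4) = 4/5)
l(F) = F**3
(l(I(A(-5, 1/1)))*(-5))*2 = ((4/5)**3*(-5))*2 = ((64/125)*(-5))*2 = -64/25*2 = -128/25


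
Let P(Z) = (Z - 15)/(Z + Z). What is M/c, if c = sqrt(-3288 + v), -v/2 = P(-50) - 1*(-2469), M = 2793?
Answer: -2793*I*sqrt(822730)/82273 ≈ -30.792*I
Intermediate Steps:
P(Z) = (-15 + Z)/(2*Z) (P(Z) = (-15 + Z)/((2*Z)) = (-15 + Z)*(1/(2*Z)) = (-15 + Z)/(2*Z))
v = -49393/10 (v = -2*((1/2)*(-15 - 50)/(-50) - 1*(-2469)) = -2*((1/2)*(-1/50)*(-65) + 2469) = -2*(13/20 + 2469) = -2*49393/20 = -49393/10 ≈ -4939.3)
c = I*sqrt(822730)/10 (c = sqrt(-3288 - 49393/10) = sqrt(-82273/10) = I*sqrt(822730)/10 ≈ 90.704*I)
M/c = 2793/((I*sqrt(822730)/10)) = 2793*(-I*sqrt(822730)/82273) = -2793*I*sqrt(822730)/82273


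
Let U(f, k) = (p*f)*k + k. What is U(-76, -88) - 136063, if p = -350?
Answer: -2476951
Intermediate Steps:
U(f, k) = k - 350*f*k (U(f, k) = (-350*f)*k + k = -350*f*k + k = k - 350*f*k)
U(-76, -88) - 136063 = -88*(1 - 350*(-76)) - 136063 = -88*(1 + 26600) - 136063 = -88*26601 - 136063 = -2340888 - 136063 = -2476951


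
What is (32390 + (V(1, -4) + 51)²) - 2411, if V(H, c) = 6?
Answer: 33228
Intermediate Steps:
(32390 + (V(1, -4) + 51)²) - 2411 = (32390 + (6 + 51)²) - 2411 = (32390 + 57²) - 2411 = (32390 + 3249) - 2411 = 35639 - 2411 = 33228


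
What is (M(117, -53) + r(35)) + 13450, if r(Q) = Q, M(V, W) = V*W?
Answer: 7284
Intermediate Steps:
(M(117, -53) + r(35)) + 13450 = (117*(-53) + 35) + 13450 = (-6201 + 35) + 13450 = -6166 + 13450 = 7284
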